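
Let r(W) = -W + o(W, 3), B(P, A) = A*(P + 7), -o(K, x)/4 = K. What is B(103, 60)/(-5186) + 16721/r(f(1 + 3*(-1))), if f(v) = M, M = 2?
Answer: -43390553/25930 ≈ -1673.4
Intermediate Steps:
o(K, x) = -4*K
f(v) = 2
B(P, A) = A*(7 + P)
r(W) = -5*W (r(W) = -W - 4*W = -5*W)
B(103, 60)/(-5186) + 16721/r(f(1 + 3*(-1))) = (60*(7 + 103))/(-5186) + 16721/((-5*2)) = (60*110)*(-1/5186) + 16721/(-10) = 6600*(-1/5186) + 16721*(-⅒) = -3300/2593 - 16721/10 = -43390553/25930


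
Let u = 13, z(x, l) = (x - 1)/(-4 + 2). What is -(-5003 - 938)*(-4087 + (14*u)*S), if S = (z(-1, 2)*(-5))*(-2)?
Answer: -13468247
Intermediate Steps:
z(x, l) = ½ - x/2 (z(x, l) = (-1 + x)/(-2) = (-1 + x)*(-½) = ½ - x/2)
S = 10 (S = ((½ - ½*(-1))*(-5))*(-2) = ((½ + ½)*(-5))*(-2) = (1*(-5))*(-2) = -5*(-2) = 10)
-(-5003 - 938)*(-4087 + (14*u)*S) = -(-5003 - 938)*(-4087 + (14*13)*10) = -(-5941)*(-4087 + 182*10) = -(-5941)*(-4087 + 1820) = -(-5941)*(-2267) = -1*13468247 = -13468247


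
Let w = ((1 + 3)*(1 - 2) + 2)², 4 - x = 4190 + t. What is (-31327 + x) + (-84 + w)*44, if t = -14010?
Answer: -25023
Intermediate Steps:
x = 9824 (x = 4 - (4190 - 14010) = 4 - 1*(-9820) = 4 + 9820 = 9824)
w = 4 (w = (4*(-1) + 2)² = (-4 + 2)² = (-2)² = 4)
(-31327 + x) + (-84 + w)*44 = (-31327 + 9824) + (-84 + 4)*44 = -21503 - 80*44 = -21503 - 3520 = -25023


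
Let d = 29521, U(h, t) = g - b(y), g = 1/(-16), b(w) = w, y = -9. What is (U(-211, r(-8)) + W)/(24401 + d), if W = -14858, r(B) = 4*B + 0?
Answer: -79195/287584 ≈ -0.27538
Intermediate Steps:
g = -1/16 ≈ -0.062500
r(B) = 4*B
U(h, t) = 143/16 (U(h, t) = -1/16 - 1*(-9) = -1/16 + 9 = 143/16)
(U(-211, r(-8)) + W)/(24401 + d) = (143/16 - 14858)/(24401 + 29521) = -237585/16/53922 = -237585/16*1/53922 = -79195/287584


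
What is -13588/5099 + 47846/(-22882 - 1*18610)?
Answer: -403880025/105783854 ≈ -3.8180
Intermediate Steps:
-13588/5099 + 47846/(-22882 - 1*18610) = -13588*1/5099 + 47846/(-22882 - 18610) = -13588/5099 + 47846/(-41492) = -13588/5099 + 47846*(-1/41492) = -13588/5099 - 23923/20746 = -403880025/105783854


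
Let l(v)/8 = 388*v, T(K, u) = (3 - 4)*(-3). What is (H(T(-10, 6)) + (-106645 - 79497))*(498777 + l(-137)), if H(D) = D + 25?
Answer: -13684776306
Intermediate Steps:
T(K, u) = 3 (T(K, u) = -1*(-3) = 3)
l(v) = 3104*v (l(v) = 8*(388*v) = 3104*v)
H(D) = 25 + D
(H(T(-10, 6)) + (-106645 - 79497))*(498777 + l(-137)) = ((25 + 3) + (-106645 - 79497))*(498777 + 3104*(-137)) = (28 - 186142)*(498777 - 425248) = -186114*73529 = -13684776306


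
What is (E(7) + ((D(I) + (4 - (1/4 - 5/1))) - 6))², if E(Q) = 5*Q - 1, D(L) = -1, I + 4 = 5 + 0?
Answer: 20449/16 ≈ 1278.1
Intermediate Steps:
I = 1 (I = -4 + (5 + 0) = -4 + 5 = 1)
E(Q) = -1 + 5*Q
(E(7) + ((D(I) + (4 - (1/4 - 5/1))) - 6))² = ((-1 + 5*7) + ((-1 + (4 - (1/4 - 5/1))) - 6))² = ((-1 + 35) + ((-1 + (4 - (1*(¼) - 5*1))) - 6))² = (34 + ((-1 + (4 - (¼ - 5))) - 6))² = (34 + ((-1 + (4 - 1*(-19/4))) - 6))² = (34 + ((-1 + (4 + 19/4)) - 6))² = (34 + ((-1 + 35/4) - 6))² = (34 + (31/4 - 6))² = (34 + 7/4)² = (143/4)² = 20449/16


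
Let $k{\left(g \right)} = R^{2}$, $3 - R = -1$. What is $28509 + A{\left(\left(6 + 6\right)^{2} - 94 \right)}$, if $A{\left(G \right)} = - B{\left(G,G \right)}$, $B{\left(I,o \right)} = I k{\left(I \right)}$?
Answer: $27709$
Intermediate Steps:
$R = 4$ ($R = 3 - -1 = 3 + 1 = 4$)
$k{\left(g \right)} = 16$ ($k{\left(g \right)} = 4^{2} = 16$)
$B{\left(I,o \right)} = 16 I$ ($B{\left(I,o \right)} = I 16 = 16 I$)
$A{\left(G \right)} = - 16 G$
$28509 + A{\left(\left(6 + 6\right)^{2} - 94 \right)} = 28509 - 16 \left(\left(6 + 6\right)^{2} - 94\right) = 28509 - 16 \left(12^{2} - 94\right) = 28509 - 16 \left(144 - 94\right) = 28509 - 800 = 27709$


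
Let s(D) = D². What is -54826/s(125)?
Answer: -54826/15625 ≈ -3.5089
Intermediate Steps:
-54826/s(125) = -54826/(125²) = -54826/15625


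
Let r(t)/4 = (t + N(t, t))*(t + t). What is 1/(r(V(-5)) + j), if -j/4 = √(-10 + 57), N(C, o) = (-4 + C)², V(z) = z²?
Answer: 5825/542889953 + √47/2171559812 ≈ 1.0733e-5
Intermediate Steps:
r(t) = 8*t*(t + (-4 + t)²) (r(t) = 4*((t + (-4 + t)²)*(t + t)) = 4*((t + (-4 + t)²)*(2*t)) = 4*(2*t*(t + (-4 + t)²)) = 8*t*(t + (-4 + t)²))
j = -4*√47 (j = -4*√(-10 + 57) = -4*√47 ≈ -27.423)
1/(r(V(-5)) + j) = 1/(8*(-5)²*((-5)² + (-4 + (-5)²)²) - 4*√47) = 1/(8*25*(25 + (-4 + 25)²) - 4*√47) = 1/(8*25*(25 + 21²) - 4*√47) = 1/(8*25*(25 + 441) - 4*√47) = 1/(8*25*466 - 4*√47) = 1/(93200 - 4*√47)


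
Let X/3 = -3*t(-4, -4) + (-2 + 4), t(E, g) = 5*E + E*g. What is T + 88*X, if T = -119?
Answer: 3577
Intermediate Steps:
X = 42 (X = 3*(-(-12)*(5 - 4) + (-2 + 4)) = 3*(-(-12) + 2) = 3*(-3*(-4) + 2) = 3*(12 + 2) = 3*14 = 42)
T + 88*X = -119 + 88*42 = -119 + 3696 = 3577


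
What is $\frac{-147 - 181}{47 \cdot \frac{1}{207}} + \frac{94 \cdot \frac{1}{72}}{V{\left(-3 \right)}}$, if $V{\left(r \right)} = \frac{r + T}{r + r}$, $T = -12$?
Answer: $- \frac{6108431}{4230} \approx -1444.1$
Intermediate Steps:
$V{\left(r \right)} = \frac{-12 + r}{2 r}$ ($V{\left(r \right)} = \frac{r - 12}{r + r} = \frac{-12 + r}{2 r}$)
$\frac{-147 - 181}{47 \cdot \frac{1}{207}} + \frac{94 \cdot \frac{1}{72}}{V{\left(-3 \right)}} = \frac{-147 - 181}{47 \cdot \frac{1}{207}} + \frac{94 \cdot \frac{1}{72}}{\frac{1}{2} \frac{1}{-3} \left(-12 - 3\right)} = \frac{-147 - 181}{47 \cdot \frac{1}{207}} + \frac{94 \cdot \frac{1}{72}}{\frac{1}{2} \left(- \frac{1}{3}\right) \left(-15\right)} = - \frac{328}{\frac{47}{207}} + \frac{47}{36 \cdot \frac{5}{2}} = \left(-328\right) \frac{207}{47} + \frac{47}{36} \cdot \frac{2}{5} = - \frac{67896}{47} + \frac{47}{90} = - \frac{6108431}{4230}$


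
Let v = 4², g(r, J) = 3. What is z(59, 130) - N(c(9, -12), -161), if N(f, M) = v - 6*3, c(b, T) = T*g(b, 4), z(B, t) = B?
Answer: 61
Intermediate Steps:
v = 16
c(b, T) = 3*T (c(b, T) = T*3 = 3*T)
N(f, M) = -2 (N(f, M) = 16 - 6*3 = 16 - 18 = -2)
z(59, 130) - N(c(9, -12), -161) = 59 - 1*(-2) = 59 + 2 = 61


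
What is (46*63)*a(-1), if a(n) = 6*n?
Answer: -17388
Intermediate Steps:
(46*63)*a(-1) = (46*63)*(6*(-1)) = 2898*(-6) = -17388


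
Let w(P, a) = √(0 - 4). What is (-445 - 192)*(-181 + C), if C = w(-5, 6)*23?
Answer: 115297 - 29302*I ≈ 1.153e+5 - 29302.0*I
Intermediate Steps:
w(P, a) = 2*I (w(P, a) = √(-4) = 2*I)
C = 46*I (C = (2*I)*23 = 46*I ≈ 46.0*I)
(-445 - 192)*(-181 + C) = (-445 - 192)*(-181 + 46*I) = -637*(-181 + 46*I) = 115297 - 29302*I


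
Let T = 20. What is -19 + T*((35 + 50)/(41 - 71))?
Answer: -227/3 ≈ -75.667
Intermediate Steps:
-19 + T*((35 + 50)/(41 - 71)) = -19 + 20*((35 + 50)/(41 - 71)) = -19 + 20*(85/(-30)) = -19 + 20*(85*(-1/30)) = -19 + 20*(-17/6) = -19 - 170/3 = -227/3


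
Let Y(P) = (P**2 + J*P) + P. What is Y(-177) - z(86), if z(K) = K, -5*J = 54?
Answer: 164888/5 ≈ 32978.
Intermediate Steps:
J = -54/5 (J = -1/5*54 = -54/5 ≈ -10.800)
Y(P) = P**2 - 49*P/5 (Y(P) = (P**2 - 54*P/5) + P = P**2 - 49*P/5)
Y(-177) - z(86) = (1/5)*(-177)*(-49 + 5*(-177)) - 1*86 = (1/5)*(-177)*(-49 - 885) - 86 = (1/5)*(-177)*(-934) - 86 = 165318/5 - 86 = 164888/5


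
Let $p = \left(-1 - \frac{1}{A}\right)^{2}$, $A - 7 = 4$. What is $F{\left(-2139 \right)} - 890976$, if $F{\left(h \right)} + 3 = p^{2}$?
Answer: $- \frac{13044802803}{14641} \approx -8.9098 \cdot 10^{5}$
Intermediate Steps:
$A = 11$ ($A = 7 + 4 = 11$)
$p = \frac{144}{121}$ ($p = \left(-1 - \frac{1}{11}\right)^{2} = \left(- \frac{12}{11}\right)^{2} = \frac{144}{121} \approx 1.1901$)
$F{\left(h \right)} = - \frac{23187}{14641}$ ($F{\left(h \right)} = -3 + \left(\frac{144}{121}\right)^{2} = -3 + \frac{20736}{14641} = - \frac{23187}{14641}$)
$F{\left(-2139 \right)} - 890976 = - \frac{23187}{14641} - 890976 = - \frac{13044802803}{14641}$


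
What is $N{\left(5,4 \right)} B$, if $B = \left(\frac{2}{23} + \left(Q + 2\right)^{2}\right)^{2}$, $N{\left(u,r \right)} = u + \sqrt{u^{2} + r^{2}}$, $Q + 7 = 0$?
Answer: $\frac{1664645}{529} + \frac{332929 \sqrt{41}}{529} \approx 7176.6$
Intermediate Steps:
$Q = -7$ ($Q = -7 + 0 = -7$)
$N{\left(u,r \right)} = u + \sqrt{r^{2} + u^{2}}$
$B = \frac{332929}{529}$ ($B = \left(\frac{2}{23} + \left(-7 + 2\right)^{2}\right)^{2} = \left(2 \cdot \frac{1}{23} + \left(-5\right)^{2}\right)^{2} = \left(\frac{2}{23} + 25\right)^{2} = \left(\frac{577}{23}\right)^{2} = \frac{332929}{529} \approx 629.36$)
$N{\left(5,4 \right)} B = \left(5 + \sqrt{4^{2} + 5^{2}}\right) \frac{332929}{529} = \left(5 + \sqrt{16 + 25}\right) \frac{332929}{529} = \left(5 + \sqrt{41}\right) \frac{332929}{529} = \frac{1664645}{529} + \frac{332929 \sqrt{41}}{529}$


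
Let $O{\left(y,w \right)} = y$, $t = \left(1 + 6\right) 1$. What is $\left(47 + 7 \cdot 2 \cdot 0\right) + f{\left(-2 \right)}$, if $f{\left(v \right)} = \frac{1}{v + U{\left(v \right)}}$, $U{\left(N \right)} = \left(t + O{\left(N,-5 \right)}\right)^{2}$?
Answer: $\frac{1082}{23} \approx 47.043$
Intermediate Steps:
$t = 7$ ($t = 7 \cdot 1 = 7$)
$U{\left(N \right)} = \left(7 + N\right)^{2}$
$f{\left(v \right)} = \frac{1}{v + \left(7 + v\right)^{2}}$
$\left(47 + 7 \cdot 2 \cdot 0\right) + f{\left(-2 \right)} = \left(47 + 7 \cdot 2 \cdot 0\right) + \frac{1}{-2 + \left(7 - 2\right)^{2}} = \left(47 + 14 \cdot 0\right) + \frac{1}{-2 + 5^{2}} = \left(47 + 0\right) + \frac{1}{-2 + 25} = 47 + \frac{1}{23} = \frac{1082}{23}$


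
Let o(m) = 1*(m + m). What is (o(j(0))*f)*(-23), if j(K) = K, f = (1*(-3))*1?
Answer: 0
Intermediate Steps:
f = -3 (f = -3*1 = -3)
o(m) = 2*m (o(m) = 1*(2*m) = 2*m)
(o(j(0))*f)*(-23) = ((2*0)*(-3))*(-23) = (0*(-3))*(-23) = 0*(-23) = 0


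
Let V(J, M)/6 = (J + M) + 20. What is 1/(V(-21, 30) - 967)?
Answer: -1/793 ≈ -0.0012610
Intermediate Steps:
V(J, M) = 120 + 6*J + 6*M (V(J, M) = 6*((J + M) + 20) = 6*(20 + J + M) = 120 + 6*J + 6*M)
1/(V(-21, 30) - 967) = 1/((120 + 6*(-21) + 6*30) - 967) = 1/((120 - 126 + 180) - 967) = 1/(174 - 967) = 1/(-793) = -1/793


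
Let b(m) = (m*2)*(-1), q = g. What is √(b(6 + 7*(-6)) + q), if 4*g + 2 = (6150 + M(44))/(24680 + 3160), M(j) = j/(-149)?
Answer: √76954205627790/1037040 ≈ 8.4590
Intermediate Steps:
M(j) = -j/149 (M(j) = j*(-1/149) = -j/149)
g = -3690007/8296320 (g = -½ + ((6150 - 1/149*44)/(24680 + 3160))/4 = -½ + ((6150 - 44/149)/27840)/4 = -½ + ((916306/149)*(1/27840))/4 = -½ + (¼)*(458153/2074080) = -½ + 458153/8296320 = -3690007/8296320 ≈ -0.44478)
q = -3690007/8296320 ≈ -0.44478
b(m) = -2*m (b(m) = (2*m)*(-1) = -2*m)
√(b(6 + 7*(-6)) + q) = √(-2*(6 + 7*(-6)) - 3690007/8296320) = √(-2*(6 - 42) - 3690007/8296320) = √(-2*(-36) - 3690007/8296320) = √(72 - 3690007/8296320) = √(593645033/8296320) = √76954205627790/1037040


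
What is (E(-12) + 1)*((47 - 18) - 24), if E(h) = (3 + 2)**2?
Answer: 130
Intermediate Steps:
E(h) = 25 (E(h) = 5**2 = 25)
(E(-12) + 1)*((47 - 18) - 24) = (25 + 1)*((47 - 18) - 24) = 26*(29 - 24) = 26*5 = 130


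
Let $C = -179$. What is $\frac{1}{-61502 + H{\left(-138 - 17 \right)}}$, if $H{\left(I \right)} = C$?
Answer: $- \frac{1}{61681} \approx -1.6212 \cdot 10^{-5}$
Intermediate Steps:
$H{\left(I \right)} = -179$
$\frac{1}{-61502 + H{\left(-138 - 17 \right)}} = \frac{1}{-61502 - 179} = \frac{1}{-61681} = - \frac{1}{61681}$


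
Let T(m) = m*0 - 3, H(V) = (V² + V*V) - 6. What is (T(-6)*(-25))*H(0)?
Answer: -450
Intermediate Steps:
H(V) = -6 + 2*V² (H(V) = (V² + V²) - 6 = 2*V² - 6 = -6 + 2*V²)
T(m) = -3 (T(m) = 0 - 3 = -3)
(T(-6)*(-25))*H(0) = (-3*(-25))*(-6 + 2*0²) = 75*(-6 + 2*0) = 75*(-6 + 0) = 75*(-6) = -450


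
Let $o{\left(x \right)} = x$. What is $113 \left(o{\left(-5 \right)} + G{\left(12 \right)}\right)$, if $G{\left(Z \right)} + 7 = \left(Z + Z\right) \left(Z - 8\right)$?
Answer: $9492$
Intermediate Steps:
$G{\left(Z \right)} = -7 + 2 Z \left(-8 + Z\right)$ ($G{\left(Z \right)} = -7 + \left(Z + Z\right) \left(Z - 8\right) = -7 + 2 Z \left(-8 + Z\right)$)
$113 \left(o{\left(-5 \right)} + G{\left(12 \right)}\right) = 113 \left(-5 - \left(199 - 288\right)\right) = 113 \left(-5 - -89\right) = 113 \left(-5 + 89\right) = 113 \cdot 84 = 9492$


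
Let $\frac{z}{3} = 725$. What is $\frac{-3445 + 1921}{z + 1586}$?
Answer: $- \frac{1524}{3761} \approx -0.40521$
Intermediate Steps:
$z = 2175$ ($z = 3 \cdot 725 = 2175$)
$\frac{-3445 + 1921}{z + 1586} = \frac{-3445 + 1921}{2175 + 1586} = - \frac{1524}{3761}$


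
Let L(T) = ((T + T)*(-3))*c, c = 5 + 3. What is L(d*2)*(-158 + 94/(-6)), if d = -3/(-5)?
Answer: 50016/5 ≈ 10003.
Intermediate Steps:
d = ⅗ (d = -3*(-⅕) = ⅗ ≈ 0.60000)
c = 8
L(T) = -48*T (L(T) = ((T + T)*(-3))*8 = ((2*T)*(-3))*8 = -6*T*8 = -48*T)
L(d*2)*(-158 + 94/(-6)) = (-144*2/5)*(-158 + 94/(-6)) = (-48*6/5)*(-158 + 94*(-⅙)) = -288*(-158 - 47/3)/5 = -288/5*(-521/3) = 50016/5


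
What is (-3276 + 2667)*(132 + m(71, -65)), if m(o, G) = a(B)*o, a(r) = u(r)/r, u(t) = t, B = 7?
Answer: -123627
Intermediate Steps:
a(r) = 1 (a(r) = r/r = 1)
m(o, G) = o (m(o, G) = 1*o = o)
(-3276 + 2667)*(132 + m(71, -65)) = (-3276 + 2667)*(132 + 71) = -609*203 = -123627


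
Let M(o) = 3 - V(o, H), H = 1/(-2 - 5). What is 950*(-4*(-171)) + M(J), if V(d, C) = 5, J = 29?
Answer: 649798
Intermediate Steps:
H = -⅐ (H = 1/(-7) = -⅐ ≈ -0.14286)
M(o) = -2 (M(o) = 3 - 1*5 = 3 - 5 = -2)
950*(-4*(-171)) + M(J) = 950*(-4*(-171)) - 2 = 950*684 - 2 = 649800 - 2 = 649798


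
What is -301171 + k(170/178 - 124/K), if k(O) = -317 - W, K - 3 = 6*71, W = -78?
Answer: -301410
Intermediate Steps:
K = 429 (K = 3 + 6*71 = 3 + 426 = 429)
k(O) = -239 (k(O) = -317 - 1*(-78) = -317 + 78 = -239)
-301171 + k(170/178 - 124/K) = -301171 - 239 = -301410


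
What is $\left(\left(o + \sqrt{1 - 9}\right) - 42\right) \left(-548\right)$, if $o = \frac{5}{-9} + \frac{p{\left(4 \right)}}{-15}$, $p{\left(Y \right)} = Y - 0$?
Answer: $\frac{1055996}{45} - 1096 i \sqrt{2} \approx 23467.0 - 1550.0 i$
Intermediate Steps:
$p{\left(Y \right)} = Y$ ($p{\left(Y \right)} = Y + 0 = Y$)
$o = - \frac{37}{45}$ ($o = \frac{5}{-9} + \frac{4}{-15} = 5 \left(- \frac{1}{9}\right) + 4 \left(- \frac{1}{15}\right) = - \frac{5}{9} - \frac{4}{15} = - \frac{37}{45} \approx -0.82222$)
$\left(\left(o + \sqrt{1 - 9}\right) - 42\right) \left(-548\right) = \left(\left(- \frac{37}{45} + \sqrt{1 - 9}\right) - 42\right) \left(-548\right) = \left(\left(- \frac{37}{45} + \sqrt{-8}\right) - 42\right) \left(-548\right) = \left(\left(- \frac{37}{45} + 2 i \sqrt{2}\right) - 42\right) \left(-548\right) = \left(- \frac{1927}{45} + 2 i \sqrt{2}\right) \left(-548\right) = \frac{1055996}{45} - 1096 i \sqrt{2}$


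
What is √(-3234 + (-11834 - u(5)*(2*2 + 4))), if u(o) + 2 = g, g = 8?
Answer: 2*I*√3779 ≈ 122.95*I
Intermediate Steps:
u(o) = 6 (u(o) = -2 + 8 = 6)
√(-3234 + (-11834 - u(5)*(2*2 + 4))) = √(-3234 + (-11834 - 6*(2*2 + 4))) = √(-3234 + (-11834 - 6*(4 + 4))) = √(-3234 + (-11834 - 6*8)) = √(-3234 + (-11834 - 1*48)) = √(-3234 + (-11834 - 48)) = √(-3234 - 11882) = √(-15116) = 2*I*√3779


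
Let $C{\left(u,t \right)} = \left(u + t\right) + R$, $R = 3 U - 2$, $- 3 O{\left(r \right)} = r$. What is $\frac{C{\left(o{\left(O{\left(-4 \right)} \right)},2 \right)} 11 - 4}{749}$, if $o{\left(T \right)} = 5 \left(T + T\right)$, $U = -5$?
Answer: $- \frac{67}{2247} \approx -0.029818$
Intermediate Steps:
$O{\left(r \right)} = - \frac{r}{3}$
$R = -17$ ($R = 3 \left(-5\right) - 2 = -15 - 2 = -17$)
$o{\left(T \right)} = 10 T$ ($o{\left(T \right)} = 5 \cdot 2 T = 10 T$)
$C{\left(u,t \right)} = -17 + t + u$ ($C{\left(u,t \right)} = \left(u + t\right) - 17 = \left(t + u\right) - 17 = -17 + t + u$)
$\frac{C{\left(o{\left(O{\left(-4 \right)} \right)},2 \right)} 11 - 4}{749} = \frac{\left(-17 + 2 + 10 \left(\left(- \frac{1}{3}\right) \left(-4\right)\right)\right) 11 - 4}{749} = \left(\left(-17 + 2 + 10 \cdot \frac{4}{3}\right) 11 - 4\right) \frac{1}{749} = \left(\left(-17 + 2 + \frac{40}{3}\right) 11 - 4\right) \frac{1}{749} = \left(\left(- \frac{5}{3}\right) 11 - 4\right) \frac{1}{749} = \left(- \frac{55}{3} - 4\right) \frac{1}{749} = \left(- \frac{67}{3}\right) \frac{1}{749} = - \frac{67}{2247}$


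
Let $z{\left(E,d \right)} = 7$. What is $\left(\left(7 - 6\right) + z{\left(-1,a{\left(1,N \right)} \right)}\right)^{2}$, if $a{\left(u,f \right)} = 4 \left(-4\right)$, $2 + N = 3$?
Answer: $64$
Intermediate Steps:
$N = 1$ ($N = -2 + 3 = 1$)
$a{\left(u,f \right)} = -16$
$\left(\left(7 - 6\right) + z{\left(-1,a{\left(1,N \right)} \right)}\right)^{2} = \left(\left(7 - 6\right) + 7\right)^{2} = \left(1 + 7\right)^{2} = 8^{2} = 64$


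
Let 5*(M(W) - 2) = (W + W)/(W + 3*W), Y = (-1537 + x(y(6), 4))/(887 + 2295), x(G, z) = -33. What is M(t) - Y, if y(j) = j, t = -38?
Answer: 41261/15910 ≈ 2.5934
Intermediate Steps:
Y = -785/1591 (Y = (-1537 - 33)/(887 + 2295) = -1570/3182 = -1570*1/3182 = -785/1591 ≈ -0.49340)
M(W) = 21/10 (M(W) = 2 + ((W + W)/(W + 3*W))/5 = 2 + ((2*W)/((4*W)))/5 = 2 + ((2*W)*(1/(4*W)))/5 = 2 + (⅕)*(½) = 2 + ⅒ = 21/10)
M(t) - Y = 21/10 - 1*(-785/1591) = 21/10 + 785/1591 = 41261/15910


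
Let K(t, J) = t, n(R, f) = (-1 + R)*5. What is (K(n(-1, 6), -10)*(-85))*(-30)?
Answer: -25500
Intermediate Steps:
n(R, f) = -5 + 5*R
(K(n(-1, 6), -10)*(-85))*(-30) = ((-5 + 5*(-1))*(-85))*(-30) = ((-5 - 5)*(-85))*(-30) = -10*(-85)*(-30) = 850*(-30) = -25500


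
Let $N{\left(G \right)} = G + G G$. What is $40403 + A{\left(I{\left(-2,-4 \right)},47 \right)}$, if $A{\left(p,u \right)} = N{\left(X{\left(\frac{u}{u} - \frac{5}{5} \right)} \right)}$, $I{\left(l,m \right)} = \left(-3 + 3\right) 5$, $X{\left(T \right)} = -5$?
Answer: $40423$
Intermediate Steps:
$N{\left(G \right)} = G + G^{2}$
$I{\left(l,m \right)} = 0$ ($I{\left(l,m \right)} = 0 \cdot 5 = 0$)
$A{\left(p,u \right)} = 20$ ($A{\left(p,u \right)} = - 5 \left(1 - 5\right) = \left(-5\right) \left(-4\right) = 20$)
$40403 + A{\left(I{\left(-2,-4 \right)},47 \right)} = 40403 + 20 = 40423$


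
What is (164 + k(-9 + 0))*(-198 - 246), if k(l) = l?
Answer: -68820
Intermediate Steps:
(164 + k(-9 + 0))*(-198 - 246) = (164 + (-9 + 0))*(-198 - 246) = (164 - 9)*(-444) = 155*(-444) = -68820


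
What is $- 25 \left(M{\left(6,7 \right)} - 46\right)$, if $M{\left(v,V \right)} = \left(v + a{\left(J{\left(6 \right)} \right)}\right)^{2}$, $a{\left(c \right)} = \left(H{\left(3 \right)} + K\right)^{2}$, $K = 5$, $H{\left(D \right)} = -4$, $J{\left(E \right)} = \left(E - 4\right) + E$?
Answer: $-75$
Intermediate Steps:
$J{\left(E \right)} = -4 + 2 E$ ($J{\left(E \right)} = \left(-4 + E\right) + E = -4 + 2 E$)
$a{\left(c \right)} = 1$ ($a{\left(c \right)} = \left(-4 + 5\right)^{2} = 1^{2} = 1$)
$M{\left(v,V \right)} = \left(1 + v\right)^{2}$ ($M{\left(v,V \right)} = \left(v + 1\right)^{2} = \left(1 + v\right)^{2}$)
$- 25 \left(M{\left(6,7 \right)} - 46\right) = - 25 \left(\left(1 + 6\right)^{2} - 46\right) = - 25 \left(7^{2} - 46\right) = - 25 \left(49 - 46\right) = \left(-25\right) 3 = -75$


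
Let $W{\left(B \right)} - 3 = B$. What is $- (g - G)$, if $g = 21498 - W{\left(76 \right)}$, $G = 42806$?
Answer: $21387$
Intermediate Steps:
$W{\left(B \right)} = 3 + B$
$g = 21419$ ($g = 21498 - \left(3 + 76\right) = 21498 - 79 = 21419$)
$- (g - G) = - (21419 - 42806) = \left(-1\right) \left(-21387\right) = 21387$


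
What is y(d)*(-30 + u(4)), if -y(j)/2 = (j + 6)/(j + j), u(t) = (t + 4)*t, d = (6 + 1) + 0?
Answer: -26/7 ≈ -3.7143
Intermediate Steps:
d = 7 (d = 7 + 0 = 7)
u(t) = t*(4 + t) (u(t) = (4 + t)*t = t*(4 + t))
y(j) = -(6 + j)/j (y(j) = -2*(j + 6)/(j + j) = -2*(6 + j)/(2*j) = -2*(6 + j)*1/(2*j) = -(6 + j)/j)
y(d)*(-30 + u(4)) = ((-6 - 1*7)/7)*(-30 + 4*(4 + 4)) = ((-6 - 7)/7)*(-30 + 4*8) = ((⅐)*(-13))*(-30 + 32) = -13/7*2 = -26/7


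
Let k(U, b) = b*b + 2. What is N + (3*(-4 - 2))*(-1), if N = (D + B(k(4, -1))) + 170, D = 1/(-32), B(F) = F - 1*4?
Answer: 5983/32 ≈ 186.97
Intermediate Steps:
k(U, b) = 2 + b² (k(U, b) = b² + 2 = 2 + b²)
B(F) = -4 + F (B(F) = F - 4 = -4 + F)
D = -1/32 ≈ -0.031250
N = 5407/32 (N = (-1/32 + (-4 + (2 + (-1)²))) + 170 = (-1/32 + (-4 + (2 + 1))) + 170 = (-1/32 + (-4 + 3)) + 170 = (-1/32 - 1) + 170 = -33/32 + 170 = 5407/32 ≈ 168.97)
N + (3*(-4 - 2))*(-1) = 5407/32 + (3*(-4 - 2))*(-1) = 5407/32 + (3*(-6))*(-1) = 5407/32 - 18*(-1) = 5407/32 + 18 = 5983/32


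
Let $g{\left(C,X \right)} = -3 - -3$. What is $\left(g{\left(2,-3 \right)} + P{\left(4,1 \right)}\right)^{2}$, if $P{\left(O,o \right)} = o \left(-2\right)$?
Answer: $4$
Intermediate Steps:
$P{\left(O,o \right)} = - 2 o$
$g{\left(C,X \right)} = 0$ ($g{\left(C,X \right)} = -3 + 3 = 0$)
$\left(g{\left(2,-3 \right)} + P{\left(4,1 \right)}\right)^{2} = \left(0 - 2\right)^{2} = \left(-2\right)^{2} = 4$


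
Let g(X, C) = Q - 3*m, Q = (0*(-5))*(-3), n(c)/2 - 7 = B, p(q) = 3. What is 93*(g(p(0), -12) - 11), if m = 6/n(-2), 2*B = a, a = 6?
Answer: -11067/10 ≈ -1106.7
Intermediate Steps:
B = 3 (B = (½)*6 = 3)
n(c) = 20 (n(c) = 14 + 2*3 = 14 + 6 = 20)
m = 3/10 (m = 6/20 = 6*(1/20) = 3/10 ≈ 0.30000)
Q = 0 (Q = 0*(-3) = 0)
g(X, C) = -9/10 (g(X, C) = 0 - 3*3/10 = 0 - 9/10 = -9/10)
93*(g(p(0), -12) - 11) = 93*(-9/10 - 11) = 93*(-119/10) = -11067/10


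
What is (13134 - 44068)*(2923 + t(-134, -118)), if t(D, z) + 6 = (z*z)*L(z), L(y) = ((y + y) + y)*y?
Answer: -17992335602830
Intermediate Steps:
L(y) = 3*y² (L(y) = (2*y + y)*y = (3*y)*y = 3*y²)
t(D, z) = -6 + 3*z⁴ (t(D, z) = -6 + (z*z)*(3*z²) = -6 + z²*(3*z²) = -6 + 3*z⁴)
(13134 - 44068)*(2923 + t(-134, -118)) = (13134 - 44068)*(2923 + (-6 + 3*(-118)⁴)) = -30934*(2923 + (-6 + 3*193877776)) = -30934*(2923 + (-6 + 581633328)) = -30934*(2923 + 581633322) = -30934*581636245 = -17992335602830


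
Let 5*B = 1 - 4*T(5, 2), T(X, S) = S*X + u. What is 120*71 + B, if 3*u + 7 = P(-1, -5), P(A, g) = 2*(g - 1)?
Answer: 127759/15 ≈ 8517.3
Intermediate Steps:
P(A, g) = -2 + 2*g (P(A, g) = 2*(-1 + g) = -2 + 2*g)
u = -19/3 (u = -7/3 + (-2 + 2*(-5))/3 = -7/3 + (-2 - 10)/3 = -7/3 + (1/3)*(-12) = -7/3 - 4 = -19/3 ≈ -6.3333)
T(X, S) = -19/3 + S*X (T(X, S) = S*X - 19/3 = -19/3 + S*X)
B = -41/15 (B = (1 - 4*(-19/3 + 2*5))/5 = (1 - 4*(-19/3 + 10))/5 = (1 - 4*11/3)/5 = (1 - 44/3)/5 = (1/5)*(-41/3) = -41/15 ≈ -2.7333)
120*71 + B = 120*71 - 41/15 = 8520 - 41/15 = 127759/15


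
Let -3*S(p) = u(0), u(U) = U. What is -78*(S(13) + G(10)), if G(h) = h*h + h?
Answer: -8580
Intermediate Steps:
S(p) = 0 (S(p) = -1/3*0 = 0)
G(h) = h + h**2 (G(h) = h**2 + h = h + h**2)
-78*(S(13) + G(10)) = -78*(0 + 10*(1 + 10)) = -78*(0 + 10*11) = -78*(0 + 110) = -78*110 = -8580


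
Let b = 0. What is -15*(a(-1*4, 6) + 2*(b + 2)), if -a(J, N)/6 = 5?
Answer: 390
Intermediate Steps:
a(J, N) = -30 (a(J, N) = -6*5 = -30)
-15*(a(-1*4, 6) + 2*(b + 2)) = -15*(-30 + 2*(0 + 2)) = -15*(-30 + 2*2) = -15*(-30 + 4) = -15*(-26) = 390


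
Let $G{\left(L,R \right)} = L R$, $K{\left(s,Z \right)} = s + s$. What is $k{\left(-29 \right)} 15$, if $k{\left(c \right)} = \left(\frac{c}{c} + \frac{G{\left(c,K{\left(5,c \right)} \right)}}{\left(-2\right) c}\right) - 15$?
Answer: $-285$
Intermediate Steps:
$K{\left(s,Z \right)} = 2 s$
$k{\left(c \right)} = -19$ ($k{\left(c \right)} = \left(\frac{c}{c} + \frac{c 2 \cdot 5}{\left(-2\right) c}\right) - 15 = \left(1 + c 10 \left(- \frac{1}{2 c}\right)\right) - 15 = \left(1 + 10 c \left(- \frac{1}{2 c}\right)\right) - 15 = \left(1 - 5\right) - 15 = -4 - 15 = -19$)
$k{\left(-29 \right)} 15 = \left(-19\right) 15 = -285$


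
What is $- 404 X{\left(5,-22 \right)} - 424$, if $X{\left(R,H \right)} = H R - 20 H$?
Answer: $-133744$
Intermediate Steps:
$X{\left(R,H \right)} = - 20 H + H R$
$- 404 X{\left(5,-22 \right)} - 424 = - 404 \left(- 22 \left(-20 + 5\right)\right) - 424 = - 404 \left(\left(-22\right) \left(-15\right)\right) - 424 = \left(-404\right) 330 - 424 = -133320 - 424 = -133744$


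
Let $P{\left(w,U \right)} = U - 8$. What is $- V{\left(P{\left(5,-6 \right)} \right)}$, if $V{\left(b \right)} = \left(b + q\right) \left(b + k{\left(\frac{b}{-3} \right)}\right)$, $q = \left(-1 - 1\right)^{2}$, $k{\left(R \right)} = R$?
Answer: $- \frac{280}{3} \approx -93.333$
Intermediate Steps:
$P{\left(w,U \right)} = -8 + U$
$q = 4$ ($q = \left(-2\right)^{2} = 4$)
$V{\left(b \right)} = \frac{2 b \left(4 + b\right)}{3}$ ($V{\left(b \right)} = \left(b + 4\right) \left(b + \frac{b}{-3}\right) = \left(4 + b\right) \left(b + b \left(- \frac{1}{3}\right)\right) = \left(4 + b\right) \left(b - \frac{b}{3}\right) = \left(4 + b\right) \frac{2 b}{3} = \frac{2 b \left(4 + b\right)}{3}$)
$- V{\left(P{\left(5,-6 \right)} \right)} = - \frac{2 \left(-8 - 6\right) \left(4 - 14\right)}{3} = - \frac{2 \left(-14\right) \left(4 - 14\right)}{3} = - \frac{2 \left(-14\right) \left(-10\right)}{3} = \left(-1\right) \frac{280}{3} = - \frac{280}{3}$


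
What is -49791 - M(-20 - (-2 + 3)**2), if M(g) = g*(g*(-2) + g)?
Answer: -49350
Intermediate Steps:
M(g) = -g**2 (M(g) = g*(-2*g + g) = g*(-g) = -g**2)
-49791 - M(-20 - (-2 + 3)**2) = -49791 - (-1)*(-20 - (-2 + 3)**2)**2 = -49791 - (-1)*(-20 - 1*1**2)**2 = -49791 - (-1)*(-20 - 1*1)**2 = -49791 - (-1)*(-20 - 1)**2 = -49791 - (-1)*(-21)**2 = -49791 - (-1)*441 = -49791 - 1*(-441) = -49791 + 441 = -49350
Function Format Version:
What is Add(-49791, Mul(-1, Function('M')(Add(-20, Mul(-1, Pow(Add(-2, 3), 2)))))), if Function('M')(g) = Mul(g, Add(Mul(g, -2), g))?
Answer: -49350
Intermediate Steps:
Function('M')(g) = Mul(-1, Pow(g, 2)) (Function('M')(g) = Mul(g, Add(Mul(-2, g), g)) = Mul(g, Mul(-1, g)) = Mul(-1, Pow(g, 2)))
Add(-49791, Mul(-1, Function('M')(Add(-20, Mul(-1, Pow(Add(-2, 3), 2)))))) = Add(-49791, Mul(-1, Mul(-1, Pow(Add(-20, Mul(-1, Pow(Add(-2, 3), 2))), 2)))) = Add(-49791, Mul(-1, Mul(-1, Pow(Add(-20, Mul(-1, Pow(1, 2))), 2)))) = Add(-49791, Mul(-1, Mul(-1, Pow(Add(-20, Mul(-1, 1)), 2)))) = Add(-49791, Mul(-1, Mul(-1, Pow(Add(-20, -1), 2)))) = Add(-49791, Mul(-1, Mul(-1, Pow(-21, 2)))) = Add(-49791, Mul(-1, Mul(-1, 441))) = Add(-49791, Mul(-1, -441)) = Add(-49791, 441) = -49350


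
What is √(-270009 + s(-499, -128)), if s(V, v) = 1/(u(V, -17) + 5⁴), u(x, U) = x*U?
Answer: I*√622188218663/1518 ≈ 519.62*I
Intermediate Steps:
u(x, U) = U*x
s(V, v) = 1/(625 - 17*V) (s(V, v) = 1/(-17*V + 5⁴) = 1/(-17*V + 625) = 1/(625 - 17*V))
√(-270009 + s(-499, -128)) = √(-270009 - 1/(-625 + 17*(-499))) = √(-270009 - 1/(-625 - 8483)) = √(-270009 - 1/(-9108)) = √(-270009 - 1*(-1/9108)) = √(-270009 + 1/9108) = √(-2459241971/9108) = I*√622188218663/1518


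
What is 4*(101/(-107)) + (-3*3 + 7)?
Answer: -618/107 ≈ -5.7757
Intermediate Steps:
4*(101/(-107)) + (-3*3 + 7) = 4*(101*(-1/107)) + (-9 + 7) = 4*(-101/107) - 2 = -404/107 - 2 = -618/107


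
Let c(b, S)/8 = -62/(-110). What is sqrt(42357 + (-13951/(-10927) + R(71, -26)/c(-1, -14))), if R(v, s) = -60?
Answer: sqrt(396634984415530)/96782 ≈ 205.78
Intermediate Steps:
c(b, S) = 248/55 (c(b, S) = 8*(-62/(-110)) = 8*(-62*(-1/110)) = 8*(31/55) = 248/55)
sqrt(42357 + (-13951/(-10927) + R(71, -26)/c(-1, -14))) = sqrt(42357 + (-13951/(-10927) - 60/248/55)) = sqrt(42357 + (-13951*(-1/10927) - 60*55/248)) = sqrt(42357 + (1993/1561 - 825/62)) = sqrt(42357 - 1164259/96782) = sqrt(4098230915/96782) = sqrt(396634984415530)/96782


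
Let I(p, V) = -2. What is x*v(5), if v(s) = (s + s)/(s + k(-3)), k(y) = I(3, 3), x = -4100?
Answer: -41000/3 ≈ -13667.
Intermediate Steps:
k(y) = -2
v(s) = 2*s/(-2 + s) (v(s) = (s + s)/(s - 2) = (2*s)/(-2 + s) = 2*s/(-2 + s))
x*v(5) = -8200*5/(-2 + 5) = -8200*5/3 = -4100*10/3 = -41000/3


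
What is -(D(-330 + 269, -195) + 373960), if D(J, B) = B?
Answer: -373765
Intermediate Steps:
-(D(-330 + 269, -195) + 373960) = -(-195 + 373960) = -1*373765 = -373765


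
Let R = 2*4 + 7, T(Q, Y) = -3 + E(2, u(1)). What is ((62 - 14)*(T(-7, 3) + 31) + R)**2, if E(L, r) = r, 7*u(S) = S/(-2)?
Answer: 90041121/49 ≈ 1.8376e+6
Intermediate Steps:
u(S) = -S/14 (u(S) = (S/(-2))/7 = (S*(-1/2))/7 = (-S/2)/7 = -S/14)
T(Q, Y) = -43/14 (T(Q, Y) = -3 - 1/14*1 = -3 - 1/14 = -43/14)
R = 15 (R = 8 + 7 = 15)
((62 - 14)*(T(-7, 3) + 31) + R)**2 = ((62 - 14)*(-43/14 + 31) + 15)**2 = (48*(391/14) + 15)**2 = (9384/7 + 15)**2 = (9489/7)**2 = 90041121/49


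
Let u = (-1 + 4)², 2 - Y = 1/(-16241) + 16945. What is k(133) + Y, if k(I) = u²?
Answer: -273855741/16241 ≈ -16862.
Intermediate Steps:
Y = -275171262/16241 (Y = 2 - (1/(-16241) + 16945) = 2 - (-1/16241 + 16945) = 2 - 1*275203744/16241 = 2 - 275203744/16241 = -275171262/16241 ≈ -16943.)
u = 9 (u = 3² = 9)
k(I) = 81 (k(I) = 9² = 81)
k(133) + Y = 81 - 275171262/16241 = -273855741/16241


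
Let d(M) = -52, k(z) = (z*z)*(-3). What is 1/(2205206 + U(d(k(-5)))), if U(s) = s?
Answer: 1/2205154 ≈ 4.5348e-7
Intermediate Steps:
k(z) = -3*z**2 (k(z) = z**2*(-3) = -3*z**2)
1/(2205206 + U(d(k(-5)))) = 1/(2205206 - 52) = 1/2205154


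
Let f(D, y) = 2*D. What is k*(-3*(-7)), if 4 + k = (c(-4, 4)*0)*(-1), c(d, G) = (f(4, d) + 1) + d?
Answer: -84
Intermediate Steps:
c(d, G) = 9 + d (c(d, G) = (2*4 + 1) + d = (8 + 1) + d = 9 + d)
k = -4 (k = -4 + ((9 - 4)*0)*(-1) = -4 + (5*0)*(-1) = -4 + 0*(-1) = -4 + 0 = -4)
k*(-3*(-7)) = -(-12)*(-7) = -4*21 = -84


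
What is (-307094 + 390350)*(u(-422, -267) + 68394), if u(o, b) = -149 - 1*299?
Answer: 5656912176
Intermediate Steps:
u(o, b) = -448 (u(o, b) = -149 - 299 = -448)
(-307094 + 390350)*(u(-422, -267) + 68394) = (-307094 + 390350)*(-448 + 68394) = 83256*67946 = 5656912176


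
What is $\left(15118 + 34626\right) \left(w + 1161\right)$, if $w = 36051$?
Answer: $1851073728$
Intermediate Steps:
$\left(15118 + 34626\right) \left(w + 1161\right) = \left(15118 + 34626\right) \left(36051 + 1161\right) = 49744 \cdot 37212 = 1851073728$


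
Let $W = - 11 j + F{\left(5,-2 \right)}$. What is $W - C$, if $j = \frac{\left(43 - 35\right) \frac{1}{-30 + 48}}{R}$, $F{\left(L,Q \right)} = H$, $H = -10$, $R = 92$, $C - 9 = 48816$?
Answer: $- \frac{10108856}{207} \approx -48835.0$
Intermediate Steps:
$C = 48825$ ($C = 9 + 48816 = 48825$)
$F{\left(L,Q \right)} = -10$
$j = \frac{1}{207}$ ($j = \frac{\left(43 - 35\right) \frac{1}{-30 + 48}}{92} = \frac{8}{18} \cdot \frac{1}{92} = 8 \cdot \frac{1}{18} \cdot \frac{1}{92} = \frac{4}{9} \cdot \frac{1}{92} = \frac{1}{207} \approx 0.0048309$)
$W = - \frac{2081}{207}$ ($W = \left(-11\right) \frac{1}{207} - 10 = - \frac{11}{207} - 10 = - \frac{2081}{207} \approx -10.053$)
$W - C = - \frac{2081}{207} - 48825 = - \frac{10108856}{207}$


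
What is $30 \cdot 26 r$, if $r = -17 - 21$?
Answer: $-29640$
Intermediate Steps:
$r = -38$ ($r = -17 - 21 = -38$)
$30 \cdot 26 r = 30 \cdot 26 \left(-38\right) = 780 \left(-38\right) = -29640$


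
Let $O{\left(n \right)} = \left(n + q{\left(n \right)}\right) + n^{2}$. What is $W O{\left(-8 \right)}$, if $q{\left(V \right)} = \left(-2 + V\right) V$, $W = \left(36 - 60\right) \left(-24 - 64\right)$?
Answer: $287232$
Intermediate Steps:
$W = 2112$ ($W = \left(-24\right) \left(-88\right) = 2112$)
$q{\left(V \right)} = V \left(-2 + V\right)$
$O{\left(n \right)} = n + n^{2} + n \left(-2 + n\right)$ ($O{\left(n \right)} = \left(n + n \left(-2 + n\right)\right) + n^{2} = n + n^{2} + n \left(-2 + n\right)$)
$W O{\left(-8 \right)} = 2112 \left(- 8 \left(-1 + 2 \left(-8\right)\right)\right) = 2112 \left(- 8 \left(-1 - 16\right)\right) = 2112 \left(\left(-8\right) \left(-17\right)\right) = 2112 \cdot 136 = 287232$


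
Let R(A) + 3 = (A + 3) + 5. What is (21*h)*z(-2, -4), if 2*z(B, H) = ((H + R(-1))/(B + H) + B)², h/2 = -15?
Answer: -1260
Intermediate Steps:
h = -30 (h = 2*(-15) = -30)
R(A) = 5 + A (R(A) = -3 + ((A + 3) + 5) = -3 + ((3 + A) + 5) = -3 + (8 + A) = 5 + A)
z(B, H) = (B + (4 + H)/(B + H))²/2 (z(B, H) = ((H + (5 - 1))/(B + H) + B)²/2 = ((H + 4)/(B + H) + B)²/2 = ((4 + H)/(B + H) + B)²/2 = (B + (4 + H)/(B + H))²/2)
(21*h)*z(-2, -4) = (21*(-30))*((4 - 4 + (-2)² - 2*(-4))²/(2*(-2 - 4)²)) = -315*(4 - 4 + 4 + 8)²/(-6)² = -315*12²/36 = -315*144/36 = -630*2 = -1260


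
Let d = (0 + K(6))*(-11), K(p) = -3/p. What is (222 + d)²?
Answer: 207025/4 ≈ 51756.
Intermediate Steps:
d = 11/2 (d = (0 - 3/6)*(-11) = (0 - 3*⅙)*(-11) = (0 - ½)*(-11) = -½*(-11) = 11/2 ≈ 5.5000)
(222 + d)² = (222 + 11/2)² = (455/2)² = 207025/4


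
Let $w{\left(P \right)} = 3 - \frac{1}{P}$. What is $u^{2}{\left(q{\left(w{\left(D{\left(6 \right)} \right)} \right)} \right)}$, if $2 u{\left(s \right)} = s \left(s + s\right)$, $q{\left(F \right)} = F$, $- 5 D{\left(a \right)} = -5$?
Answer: $16$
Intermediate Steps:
$D{\left(a \right)} = 1$ ($D{\left(a \right)} = \left(- \frac{1}{5}\right) \left(-5\right) = 1$)
$u{\left(s \right)} = s^{2}$ ($u{\left(s \right)} = \frac{s \left(s + s\right)}{2} = \frac{s 2 s}{2} = \frac{2 s^{2}}{2} = s^{2}$)
$u^{2}{\left(q{\left(w{\left(D{\left(6 \right)} \right)} \right)} \right)} = \left(\left(3 - 1^{-1}\right)^{2}\right)^{2} = \left(\left(3 - 1\right)^{2}\right)^{2} = \left(2^{2}\right)^{2} = 4^{2} = 16$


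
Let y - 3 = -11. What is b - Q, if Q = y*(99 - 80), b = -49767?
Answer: -49615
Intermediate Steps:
y = -8 (y = 3 - 11 = -8)
Q = -152 (Q = -8*(99 - 80) = -8*19 = -152)
b - Q = -49767 - 1*(-152) = -49767 + 152 = -49615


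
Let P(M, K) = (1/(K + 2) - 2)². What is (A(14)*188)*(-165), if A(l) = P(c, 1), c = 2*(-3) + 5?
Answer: -258500/3 ≈ -86167.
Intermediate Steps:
c = -1 (c = -6 + 5 = -1)
P(M, K) = (-2 + 1/(2 + K))² (P(M, K) = (1/(2 + K) - 2)² = (-2 + 1/(2 + K))²)
A(l) = 25/9 (A(l) = (3 + 2*1)²/(2 + 1)² = (3 + 2)²/3² = (⅑)*5² = (⅑)*25 = 25/9)
(A(14)*188)*(-165) = ((25/9)*188)*(-165) = (4700/9)*(-165) = -258500/3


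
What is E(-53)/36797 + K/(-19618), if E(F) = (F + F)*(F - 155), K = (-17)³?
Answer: 36077725/42463738 ≈ 0.84961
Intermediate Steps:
K = -4913
E(F) = 2*F*(-155 + F) (E(F) = (2*F)*(-155 + F) = 2*F*(-155 + F))
E(-53)/36797 + K/(-19618) = (2*(-53)*(-155 - 53))/36797 - 4913/(-19618) = (2*(-53)*(-208))*(1/36797) - 4913*(-1/19618) = 22048*(1/36797) + 289/1154 = 22048/36797 + 289/1154 = 36077725/42463738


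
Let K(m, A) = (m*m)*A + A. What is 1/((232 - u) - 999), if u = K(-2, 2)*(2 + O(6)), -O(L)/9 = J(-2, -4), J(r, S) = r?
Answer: -1/967 ≈ -0.0010341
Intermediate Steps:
O(L) = 18 (O(L) = -9*(-2) = 18)
K(m, A) = A + A*m**2 (K(m, A) = m**2*A + A = A*m**2 + A = A + A*m**2)
u = 200 (u = (2*(1 + (-2)**2))*(2 + 18) = (2*(1 + 4))*20 = (2*5)*20 = 10*20 = 200)
1/((232 - u) - 999) = 1/((232 - 1*200) - 999) = 1/((232 - 200) - 999) = 1/(32 - 999) = 1/(-967) = -1/967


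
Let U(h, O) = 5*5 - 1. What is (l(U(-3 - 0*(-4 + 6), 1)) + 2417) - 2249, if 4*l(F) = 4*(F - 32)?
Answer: 160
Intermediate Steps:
U(h, O) = 24 (U(h, O) = 25 - 1 = 24)
l(F) = -32 + F (l(F) = (4*(F - 32))/4 = (4*(-32 + F))/4 = (-128 + 4*F)/4 = -32 + F)
(l(U(-3 - 0*(-4 + 6), 1)) + 2417) - 2249 = ((-32 + 24) + 2417) - 2249 = (-8 + 2417) - 2249 = 2409 - 2249 = 160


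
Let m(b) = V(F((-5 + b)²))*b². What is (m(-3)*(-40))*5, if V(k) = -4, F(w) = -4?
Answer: 7200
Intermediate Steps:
m(b) = -4*b²
(m(-3)*(-40))*5 = (-4*(-3)²*(-40))*5 = (-4*9*(-40))*5 = -36*(-40)*5 = 1440*5 = 7200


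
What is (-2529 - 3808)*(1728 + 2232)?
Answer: -25094520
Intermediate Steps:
(-2529 - 3808)*(1728 + 2232) = -6337*3960 = -25094520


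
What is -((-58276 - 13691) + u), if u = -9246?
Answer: 81213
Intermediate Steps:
-((-58276 - 13691) + u) = -((-58276 - 13691) - 9246) = -(-71967 - 9246) = -1*(-81213) = 81213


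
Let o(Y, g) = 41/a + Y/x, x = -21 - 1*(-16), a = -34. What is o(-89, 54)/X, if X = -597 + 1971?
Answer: 2821/233580 ≈ 0.012077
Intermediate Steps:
x = -5 (x = -21 + 16 = -5)
X = 1374
o(Y, g) = -41/34 - Y/5 (o(Y, g) = 41/(-34) + Y/(-5) = 41*(-1/34) + Y*(-⅕) = -41/34 - Y/5)
o(-89, 54)/X = (-41/34 - ⅕*(-89))/1374 = (-41/34 + 89/5)*(1/1374) = (2821/170)*(1/1374) = 2821/233580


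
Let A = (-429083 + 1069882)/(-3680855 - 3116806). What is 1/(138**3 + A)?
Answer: 6797661/17864741898793 ≈ 3.8051e-7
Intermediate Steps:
A = -640799/6797661 (A = 640799/(-6797661) = 640799*(-1/6797661) = -640799/6797661 ≈ -0.094268)
1/(138**3 + A) = 1/(138**3 - 640799/6797661) = 1/(2628072 - 640799/6797661) = 1/(17864741898793/6797661) = 6797661/17864741898793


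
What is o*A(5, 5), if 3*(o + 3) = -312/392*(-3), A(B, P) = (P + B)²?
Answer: -10800/49 ≈ -220.41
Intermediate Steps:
A(B, P) = (B + P)²
o = -108/49 (o = -3 + (-312/392*(-3))/3 = -3 + (-312*1/392*(-3))/3 = -3 + (-39/49*(-3))/3 = -3 + (⅓)*(117/49) = -3 + 39/49 = -108/49 ≈ -2.2041)
o*A(5, 5) = -108*(5 + 5)²/49 = -108/49*10² = -108/49*100 = -10800/49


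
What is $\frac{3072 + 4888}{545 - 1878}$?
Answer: $- \frac{7960}{1333} \approx -5.9715$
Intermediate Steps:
$\frac{3072 + 4888}{545 - 1878} = \frac{7960}{-1333} = 7960 \left(- \frac{1}{1333}\right) = - \frac{7960}{1333}$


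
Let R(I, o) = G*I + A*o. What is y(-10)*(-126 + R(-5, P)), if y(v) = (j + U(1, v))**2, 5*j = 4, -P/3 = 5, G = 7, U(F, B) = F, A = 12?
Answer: -27621/25 ≈ -1104.8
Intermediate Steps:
P = -15 (P = -3*5 = -15)
j = 4/5 (j = (1/5)*4 = 4/5 ≈ 0.80000)
y(v) = 81/25 (y(v) = (4/5 + 1)**2 = (9/5)**2 = 81/25)
R(I, o) = 7*I + 12*o
y(-10)*(-126 + R(-5, P)) = 81*(-126 + (7*(-5) + 12*(-15)))/25 = 81*(-126 + (-35 - 180))/25 = 81*(-126 - 215)/25 = (81/25)*(-341) = -27621/25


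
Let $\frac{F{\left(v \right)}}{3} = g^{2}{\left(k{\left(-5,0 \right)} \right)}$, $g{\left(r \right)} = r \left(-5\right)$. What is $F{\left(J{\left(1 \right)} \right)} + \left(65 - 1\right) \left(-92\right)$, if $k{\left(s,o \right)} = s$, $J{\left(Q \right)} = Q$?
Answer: $-4013$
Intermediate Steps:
$g{\left(r \right)} = - 5 r$
$F{\left(v \right)} = 1875$ ($F{\left(v \right)} = 3 \left(\left(-5\right) \left(-5\right)\right)^{2} = 3 \cdot 25^{2} = 3 \cdot 625 = 1875$)
$F{\left(J{\left(1 \right)} \right)} + \left(65 - 1\right) \left(-92\right) = 1875 + \left(65 - 1\right) \left(-92\right) = 1875 + 64 \left(-92\right) = 1875 - 5888 = -4013$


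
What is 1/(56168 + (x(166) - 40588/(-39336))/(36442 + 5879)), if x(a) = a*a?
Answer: 416184714/23376534011803 ≈ 1.7804e-5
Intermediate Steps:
x(a) = a²
1/(56168 + (x(166) - 40588/(-39336))/(36442 + 5879)) = 1/(56168 + (166² - 40588/(-39336))/(36442 + 5879)) = 1/(56168 + (27556 - 40588*(-1/39336))/42321) = 1/(56168 + (27556 + 10147/9834)*(1/42321)) = 1/(56168 + (270995851/9834)*(1/42321)) = 1/(56168 + 270995851/416184714) = 1/(23376534011803/416184714) = 416184714/23376534011803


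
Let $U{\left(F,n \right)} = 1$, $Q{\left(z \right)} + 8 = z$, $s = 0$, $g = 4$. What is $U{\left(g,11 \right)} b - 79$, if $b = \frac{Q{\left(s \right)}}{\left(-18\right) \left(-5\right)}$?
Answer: $- \frac{3559}{45} \approx -79.089$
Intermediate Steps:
$Q{\left(z \right)} = -8 + z$
$b = - \frac{4}{45}$ ($b = \frac{-8 + 0}{\left(-18\right) \left(-5\right)} = - \frac{8}{90} = \left(-8\right) \frac{1}{90} = - \frac{4}{45} \approx -0.088889$)
$U{\left(g,11 \right)} b - 79 = 1 \left(- \frac{4}{45}\right) - 79 = - \frac{4}{45} - 79 = - \frac{3559}{45}$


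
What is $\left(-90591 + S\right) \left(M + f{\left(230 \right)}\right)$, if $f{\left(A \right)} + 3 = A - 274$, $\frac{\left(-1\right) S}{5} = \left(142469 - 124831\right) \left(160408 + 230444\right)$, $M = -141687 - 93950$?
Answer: $8123869211359164$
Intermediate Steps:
$M = -235637$ ($M = -141687 - 93950 = -235637$)
$S = -34469237880$ ($S = - 5 \left(142469 - 124831\right) \left(160408 + 230444\right) = - 5 \cdot 17638 \cdot 390852 = \left(-5\right) 6893847576 = -34469237880$)
$f{\left(A \right)} = -277 + A$ ($f{\left(A \right)} = -3 + \left(A - 274\right) = -3 + \left(-274 + A\right) = -277 + A$)
$\left(-90591 + S\right) \left(M + f{\left(230 \right)}\right) = \left(-90591 - 34469237880\right) \left(-235637 + \left(-277 + 230\right)\right) = - 34469328471 \left(-235637 - 47\right) = \left(-34469328471\right) \left(-235684\right) = 8123869211359164$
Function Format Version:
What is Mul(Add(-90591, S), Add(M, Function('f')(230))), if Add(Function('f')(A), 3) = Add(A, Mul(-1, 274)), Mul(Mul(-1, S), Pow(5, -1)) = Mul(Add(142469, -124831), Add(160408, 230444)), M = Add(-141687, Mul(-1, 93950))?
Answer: 8123869211359164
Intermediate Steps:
M = -235637 (M = Add(-141687, -93950) = -235637)
S = -34469237880 (S = Mul(-5, Mul(Add(142469, -124831), Add(160408, 230444))) = Mul(-5, Mul(17638, 390852)) = Mul(-5, 6893847576) = -34469237880)
Function('f')(A) = Add(-277, A) (Function('f')(A) = Add(-3, Add(A, Mul(-1, 274))) = Add(-3, Add(A, -274)) = Add(-3, Add(-274, A)) = Add(-277, A))
Mul(Add(-90591, S), Add(M, Function('f')(230))) = Mul(Add(-90591, -34469237880), Add(-235637, Add(-277, 230))) = Mul(-34469328471, Add(-235637, -47)) = Mul(-34469328471, -235684) = 8123869211359164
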